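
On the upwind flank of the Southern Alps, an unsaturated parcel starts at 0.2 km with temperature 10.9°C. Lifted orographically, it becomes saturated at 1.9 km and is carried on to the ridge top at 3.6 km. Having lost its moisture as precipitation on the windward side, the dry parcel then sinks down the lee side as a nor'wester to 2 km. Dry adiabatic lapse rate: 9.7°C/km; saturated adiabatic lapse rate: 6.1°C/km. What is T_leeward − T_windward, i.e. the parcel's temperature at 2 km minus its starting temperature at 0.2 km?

200–1900 m, dry: Δz = 1.7 km ⇒ ΔT = -16.49°C; T = -5.59°C
1900–3600 m, saturated: Δz = 1.7 km ⇒ ΔT = -10.37°C; T = -15.96°C
3600–2000 m, dry descent: Δz = 1.6 km ⇒ ΔT = +15.52°C; T = -0.44°C
Net change vs windward start: -0.44 − 10.9 = -11.34°C

-11.34°C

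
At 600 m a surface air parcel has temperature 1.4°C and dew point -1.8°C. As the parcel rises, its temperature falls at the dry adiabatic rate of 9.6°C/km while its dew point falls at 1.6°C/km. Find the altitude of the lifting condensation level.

T and T_d converge at 9.6 − 1.6 = 8°C per km
Height above start = (1.4 − (-1.8)) / 8 = 0.4 km
LCL altitude = 600 m + 400 m = 1000 m

1000 m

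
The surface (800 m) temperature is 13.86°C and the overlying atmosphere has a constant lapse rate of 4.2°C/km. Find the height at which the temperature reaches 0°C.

4100 m

Height above start = (13.86 − 0) / 4.2 = 3.3 km
Altitude = 800 m + 3300 m = 4100 m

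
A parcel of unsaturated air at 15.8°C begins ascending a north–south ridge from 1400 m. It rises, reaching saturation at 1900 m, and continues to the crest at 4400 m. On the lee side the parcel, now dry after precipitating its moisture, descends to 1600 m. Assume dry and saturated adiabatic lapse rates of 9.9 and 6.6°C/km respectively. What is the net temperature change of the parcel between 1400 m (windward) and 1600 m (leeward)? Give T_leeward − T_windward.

+6.27°C

1400 → 1900 m (dry, 9.9°C/km): ΔT = -9.9 × 0.5 = -4.95°C → T = 10.85°C
1900 → 4400 m (saturated, 6.6°C/km): ΔT = -6.6 × 2.5 = -16.5°C → T = -5.65°C
4400 → 1600 m (dry descent, 9.9°C/km): ΔT = +9.9 × 2.8 = +27.72°C → T = 22.07°C
Net change vs windward start: 22.07 − 15.8 = +6.27°C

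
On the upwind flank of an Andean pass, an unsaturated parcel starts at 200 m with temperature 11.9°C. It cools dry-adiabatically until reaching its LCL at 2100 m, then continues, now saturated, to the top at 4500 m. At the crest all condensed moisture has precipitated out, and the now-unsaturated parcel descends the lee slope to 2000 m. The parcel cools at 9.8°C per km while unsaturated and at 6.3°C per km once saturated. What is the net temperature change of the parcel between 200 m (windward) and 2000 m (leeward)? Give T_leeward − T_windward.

200 → 2100 m (dry, 9.8°C/km): ΔT = -9.8 × 1.9 = -18.62°C → T = -6.72°C
2100 → 4500 m (saturated, 6.3°C/km): ΔT = -6.3 × 2.4 = -15.12°C → T = -21.84°C
4500 → 2000 m (dry descent, 9.8°C/km): ΔT = +9.8 × 2.5 = +24.5°C → T = 2.66°C
Net change vs windward start: 2.66 − 11.9 = -9.24°C

-9.24°C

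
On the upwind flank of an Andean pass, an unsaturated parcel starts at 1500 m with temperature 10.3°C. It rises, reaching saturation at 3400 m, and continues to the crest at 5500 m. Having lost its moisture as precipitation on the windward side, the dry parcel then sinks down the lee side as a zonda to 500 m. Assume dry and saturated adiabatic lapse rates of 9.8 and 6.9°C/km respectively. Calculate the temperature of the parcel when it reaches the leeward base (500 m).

1500–3400 m, dry: Δz = 1.9 km ⇒ ΔT = -18.62°C; T = -8.32°C
3400–5500 m, saturated: Δz = 2.1 km ⇒ ΔT = -14.49°C; T = -22.81°C
5500–500 m, dry descent: Δz = 5 km ⇒ ΔT = +49°C; T = 26.19°C

26.19°C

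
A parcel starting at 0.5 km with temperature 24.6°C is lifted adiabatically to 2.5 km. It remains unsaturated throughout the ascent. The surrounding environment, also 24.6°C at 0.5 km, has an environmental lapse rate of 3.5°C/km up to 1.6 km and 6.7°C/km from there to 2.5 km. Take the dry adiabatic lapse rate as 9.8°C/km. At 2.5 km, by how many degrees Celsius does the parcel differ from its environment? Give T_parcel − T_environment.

Parcel:
  Dry to 2500 m: -9.8 × 2 km = -19.6°C, so T = 5°C.
Environment:
  Environment, lower layer to 1600 m: -3.5 × 1.1 km = -3.85°C, so T = 20.75°C.
  Environment, upper layer to 2500 m: -6.7 × 0.9 km = -6.03°C, so T = 14.72°C.
T_parcel − T_env = 5 − 14.72 = -9.72°C

-9.72°C (parcel cooler than environment)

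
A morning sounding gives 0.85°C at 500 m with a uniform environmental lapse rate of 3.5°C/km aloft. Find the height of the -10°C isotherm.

Height above start = (0.85 − (-10)) / 3.5 = 3.1 km
Altitude = 500 m + 3100 m = 3600 m

3600 m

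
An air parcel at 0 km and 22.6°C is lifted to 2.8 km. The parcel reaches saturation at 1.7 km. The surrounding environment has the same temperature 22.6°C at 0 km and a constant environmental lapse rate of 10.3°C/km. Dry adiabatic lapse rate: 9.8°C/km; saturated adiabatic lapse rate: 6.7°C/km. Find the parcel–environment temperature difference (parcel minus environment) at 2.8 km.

Parcel:
  Dry to 1700 m: -9.8 × 1.7 km = -16.66°C, so T = 5.94°C.
  Saturated to 2800 m: -6.7 × 1.1 km = -7.37°C, so T = -1.43°C.
Environment:
  Environment to 2800 m: -10.3 × 2.8 km = -28.84°C, so T = -6.24°C.
T_parcel − T_env = -1.43 − (-6.24) = +4.81°C

+4.81°C (parcel warmer than environment)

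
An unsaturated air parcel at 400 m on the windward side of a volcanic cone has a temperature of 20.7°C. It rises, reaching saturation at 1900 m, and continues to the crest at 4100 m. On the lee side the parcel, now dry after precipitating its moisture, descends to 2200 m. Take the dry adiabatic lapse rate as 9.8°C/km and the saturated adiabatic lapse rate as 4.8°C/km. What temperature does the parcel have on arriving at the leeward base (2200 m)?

From 400 m to 1900 m (dry): cools by 9.8 × 1.5 = 14.7°C, giving 6°C.
From 1900 m to 4100 m (saturated): cools by 4.8 × 2.2 = 10.56°C, giving -4.56°C.
From 4100 m to 2200 m (dry descent): warms by 9.8 × 1.9 = 18.62°C, giving 14.06°C.

14.06°C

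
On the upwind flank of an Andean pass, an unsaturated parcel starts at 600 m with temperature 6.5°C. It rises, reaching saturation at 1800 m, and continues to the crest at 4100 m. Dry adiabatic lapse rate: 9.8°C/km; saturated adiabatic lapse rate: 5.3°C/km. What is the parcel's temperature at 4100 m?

Dry to 1800 m: -9.8 × 1.2 km = -11.76°C, so T = -5.26°C.
Saturated to 4100 m: -5.3 × 2.3 km = -12.19°C, so T = -17.45°C.

-17.45°C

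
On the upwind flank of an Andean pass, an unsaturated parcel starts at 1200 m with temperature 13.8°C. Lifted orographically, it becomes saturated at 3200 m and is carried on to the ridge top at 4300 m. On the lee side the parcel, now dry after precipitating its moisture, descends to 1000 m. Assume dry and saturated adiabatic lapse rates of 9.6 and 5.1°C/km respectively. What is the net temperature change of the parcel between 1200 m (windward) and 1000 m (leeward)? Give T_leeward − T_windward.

+6.87°C

From 1200 m to 3200 m (dry): cools by 9.6 × 2 = 19.2°C, giving -5.4°C.
From 3200 m to 4300 m (saturated): cools by 5.1 × 1.1 = 5.61°C, giving -11.01°C.
From 4300 m to 1000 m (dry descent): warms by 9.6 × 3.3 = 31.68°C, giving 20.67°C.
Net change vs windward start: 20.67 − 13.8 = +6.87°C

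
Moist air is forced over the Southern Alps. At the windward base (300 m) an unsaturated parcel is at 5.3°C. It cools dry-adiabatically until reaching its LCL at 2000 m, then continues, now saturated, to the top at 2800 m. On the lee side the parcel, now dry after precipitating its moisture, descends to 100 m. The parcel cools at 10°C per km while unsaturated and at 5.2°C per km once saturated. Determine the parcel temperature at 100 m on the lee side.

300 → 2000 m (dry, 10°C/km): ΔT = -10 × 1.7 = -17°C → T = -11.7°C
2000 → 2800 m (saturated, 5.2°C/km): ΔT = -5.2 × 0.8 = -4.16°C → T = -15.86°C
2800 → 100 m (dry descent, 10°C/km): ΔT = +10 × 2.7 = +27°C → T = 11.14°C

11.14°C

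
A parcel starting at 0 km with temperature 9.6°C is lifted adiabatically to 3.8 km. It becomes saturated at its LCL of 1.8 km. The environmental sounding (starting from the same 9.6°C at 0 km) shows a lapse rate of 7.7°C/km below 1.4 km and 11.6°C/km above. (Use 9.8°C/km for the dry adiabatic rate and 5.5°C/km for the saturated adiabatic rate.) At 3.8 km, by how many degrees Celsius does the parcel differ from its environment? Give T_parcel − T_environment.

Parcel:
  Dry to 1800 m: -9.8 × 1.8 km = -17.64°C, so T = -8.04°C.
  Saturated to 3800 m: -5.5 × 2 km = -11°C, so T = -19.04°C.
Environment:
  Environment, lower layer to 1400 m: -7.7 × 1.4 km = -10.78°C, so T = -1.18°C.
  Environment, upper layer to 3800 m: -11.6 × 2.4 km = -27.84°C, so T = -29.02°C.
T_parcel − T_env = -19.04 − (-29.02) = +9.98°C

+9.98°C (parcel warmer than environment)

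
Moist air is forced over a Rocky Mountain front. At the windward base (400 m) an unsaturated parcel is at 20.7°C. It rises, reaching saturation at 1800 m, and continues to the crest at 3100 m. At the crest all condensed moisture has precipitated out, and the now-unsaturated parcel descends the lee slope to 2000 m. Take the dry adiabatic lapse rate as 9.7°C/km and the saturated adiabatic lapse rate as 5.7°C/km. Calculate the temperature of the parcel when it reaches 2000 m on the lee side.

400–1800 m, dry: Δz = 1.4 km ⇒ ΔT = -13.58°C; T = 7.12°C
1800–3100 m, saturated: Δz = 1.3 km ⇒ ΔT = -7.41°C; T = -0.29°C
3100–2000 m, dry descent: Δz = 1.1 km ⇒ ΔT = +10.67°C; T = 10.38°C

10.38°C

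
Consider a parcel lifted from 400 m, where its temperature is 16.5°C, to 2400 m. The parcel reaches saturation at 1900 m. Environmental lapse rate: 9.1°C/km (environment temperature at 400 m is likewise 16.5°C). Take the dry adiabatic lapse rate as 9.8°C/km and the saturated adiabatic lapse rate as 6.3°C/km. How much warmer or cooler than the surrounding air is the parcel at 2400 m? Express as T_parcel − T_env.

Parcel:
  400 → 1900 m (dry, 9.8°C/km): ΔT = -9.8 × 1.5 = -14.7°C → T = 1.8°C
  1900 → 2400 m (saturated, 6.3°C/km): ΔT = -6.3 × 0.5 = -3.15°C → T = -1.35°C
Environment:
  400 → 2400 m (environment, 9.1°C/km): ΔT = -9.1 × 2 = -18.2°C → T = -1.7°C
T_parcel − T_env = -1.35 − (-1.7) = +0.35°C

+0.35°C (parcel warmer than environment)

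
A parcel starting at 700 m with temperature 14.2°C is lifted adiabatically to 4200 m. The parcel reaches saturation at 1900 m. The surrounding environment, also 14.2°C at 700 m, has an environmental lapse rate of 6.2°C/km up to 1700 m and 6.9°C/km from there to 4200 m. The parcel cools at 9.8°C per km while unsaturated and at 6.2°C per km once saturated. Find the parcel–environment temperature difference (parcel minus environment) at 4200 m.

-2.57°C (parcel cooler than environment)

Parcel:
  Dry to 1900 m: -9.8 × 1.2 km = -11.76°C, so T = 2.44°C.
  Saturated to 4200 m: -6.2 × 2.3 km = -14.26°C, so T = -11.82°C.
Environment:
  Environment, lower layer to 1700 m: -6.2 × 1 km = -6.2°C, so T = 8°C.
  Environment, upper layer to 4200 m: -6.9 × 2.5 km = -17.25°C, so T = -9.25°C.
T_parcel − T_env = -11.82 − (-9.25) = -2.57°C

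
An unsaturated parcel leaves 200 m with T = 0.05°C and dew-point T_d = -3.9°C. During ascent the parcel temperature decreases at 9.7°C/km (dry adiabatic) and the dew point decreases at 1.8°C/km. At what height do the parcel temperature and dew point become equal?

700 m

T and T_d converge at 9.7 − 1.8 = 7.9°C per km
Height above start = (0.05 − (-3.9)) / 7.9 = 0.5 km
LCL altitude = 200 m + 500 m = 700 m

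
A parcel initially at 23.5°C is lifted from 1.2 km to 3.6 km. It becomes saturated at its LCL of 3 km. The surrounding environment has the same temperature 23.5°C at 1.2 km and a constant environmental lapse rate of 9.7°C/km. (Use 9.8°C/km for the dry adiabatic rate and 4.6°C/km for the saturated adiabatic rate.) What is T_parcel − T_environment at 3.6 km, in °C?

Parcel:
  1200 → 3000 m (dry, 9.8°C/km): ΔT = -9.8 × 1.8 = -17.64°C → T = 5.86°C
  3000 → 3600 m (saturated, 4.6°C/km): ΔT = -4.6 × 0.6 = -2.76°C → T = 3.1°C
Environment:
  1200 → 3600 m (environment, 9.7°C/km): ΔT = -9.7 × 2.4 = -23.28°C → T = 0.22°C
T_parcel − T_env = 3.1 − 0.22 = +2.88°C

+2.88°C (parcel warmer than environment)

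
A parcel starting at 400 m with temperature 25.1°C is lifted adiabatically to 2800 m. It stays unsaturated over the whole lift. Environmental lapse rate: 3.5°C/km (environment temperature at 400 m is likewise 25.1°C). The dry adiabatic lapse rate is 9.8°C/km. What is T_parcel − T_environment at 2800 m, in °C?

-15.12°C (parcel cooler than environment)

Parcel:
  400–2800 m, dry: Δz = 2.4 km ⇒ ΔT = -23.52°C; T = 1.58°C
Environment:
  400–2800 m, environment: Δz = 2.4 km ⇒ ΔT = -8.4°C; T = 16.7°C
T_parcel − T_env = 1.58 − 16.7 = -15.12°C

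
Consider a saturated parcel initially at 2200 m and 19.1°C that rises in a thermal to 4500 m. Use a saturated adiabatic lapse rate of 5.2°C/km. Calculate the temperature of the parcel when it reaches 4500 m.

7.14°C

2200 → 4500 m (saturated adiabatic, 5.2°C/km): ΔT = -5.2 × 2.3 = -11.96°C → T = 7.14°C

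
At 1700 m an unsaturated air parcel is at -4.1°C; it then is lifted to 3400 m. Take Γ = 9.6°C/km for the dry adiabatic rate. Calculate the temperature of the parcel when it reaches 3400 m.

From 1700 m to 3400 m (dry adiabatic): cools by 9.6 × 1.7 = 16.32°C, giving -20.42°C.

-20.42°C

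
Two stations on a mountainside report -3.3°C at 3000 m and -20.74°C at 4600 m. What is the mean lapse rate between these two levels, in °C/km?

Γ = −ΔT/Δz = (-3.3 − (-20.74)) / (4600 − 3000) m
  = 17.44°C / 1.6 km = 10.9°C/km

10.9°C/km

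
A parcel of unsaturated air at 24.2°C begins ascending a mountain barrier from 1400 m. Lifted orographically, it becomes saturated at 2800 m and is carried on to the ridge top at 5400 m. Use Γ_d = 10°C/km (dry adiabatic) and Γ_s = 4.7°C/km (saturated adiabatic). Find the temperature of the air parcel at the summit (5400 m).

-2.02°C

Dry to 2800 m: -10 × 1.4 km = -14°C, so T = 10.2°C.
Saturated to 5400 m: -4.7 × 2.6 km = -12.22°C, so T = -2.02°C.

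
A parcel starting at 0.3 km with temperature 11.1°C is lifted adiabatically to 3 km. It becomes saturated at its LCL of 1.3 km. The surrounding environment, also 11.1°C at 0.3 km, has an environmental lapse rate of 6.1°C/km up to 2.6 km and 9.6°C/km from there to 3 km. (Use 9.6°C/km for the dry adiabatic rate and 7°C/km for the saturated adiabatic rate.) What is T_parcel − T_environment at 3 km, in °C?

Parcel:
  300–1300 m, dry: Δz = 1 km ⇒ ΔT = -9.6°C; T = 1.5°C
  1300–3000 m, saturated: Δz = 1.7 km ⇒ ΔT = -11.9°C; T = -10.4°C
Environment:
  300–2600 m, environment, lower layer: Δz = 2.3 km ⇒ ΔT = -14.03°C; T = -2.93°C
  2600–3000 m, environment, upper layer: Δz = 0.4 km ⇒ ΔT = -3.84°C; T = -6.77°C
T_parcel − T_env = -10.4 − (-6.77) = -3.63°C

-3.63°C (parcel cooler than environment)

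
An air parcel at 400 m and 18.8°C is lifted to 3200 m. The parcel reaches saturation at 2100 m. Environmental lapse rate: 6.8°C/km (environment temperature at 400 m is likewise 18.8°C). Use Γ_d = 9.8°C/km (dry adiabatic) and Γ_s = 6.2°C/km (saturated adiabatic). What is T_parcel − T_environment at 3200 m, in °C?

Parcel:
  Dry to 2100 m: -9.8 × 1.7 km = -16.66°C, so T = 2.14°C.
  Saturated to 3200 m: -6.2 × 1.1 km = -6.82°C, so T = -4.68°C.
Environment:
  Environment to 3200 m: -6.8 × 2.8 km = -19.04°C, so T = -0.24°C.
T_parcel − T_env = -4.68 − (-0.24) = -4.44°C

-4.44°C (parcel cooler than environment)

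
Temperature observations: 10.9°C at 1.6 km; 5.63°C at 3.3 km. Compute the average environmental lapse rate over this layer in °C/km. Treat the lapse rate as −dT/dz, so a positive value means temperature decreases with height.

Γ = −ΔT/Δz = (10.9 − 5.63) / (3300 − 1600) m
  = 5.27°C / 1.7 km = 3.1°C/km

3.1°C/km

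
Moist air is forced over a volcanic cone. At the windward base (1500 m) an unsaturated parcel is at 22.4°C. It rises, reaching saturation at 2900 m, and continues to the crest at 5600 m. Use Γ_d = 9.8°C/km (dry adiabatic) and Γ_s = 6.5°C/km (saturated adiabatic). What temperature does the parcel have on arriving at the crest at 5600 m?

From 1500 m to 2900 m (dry): cools by 9.8 × 1.4 = 13.72°C, giving 8.68°C.
From 2900 m to 5600 m (saturated): cools by 6.5 × 2.7 = 17.55°C, giving -8.87°C.

-8.87°C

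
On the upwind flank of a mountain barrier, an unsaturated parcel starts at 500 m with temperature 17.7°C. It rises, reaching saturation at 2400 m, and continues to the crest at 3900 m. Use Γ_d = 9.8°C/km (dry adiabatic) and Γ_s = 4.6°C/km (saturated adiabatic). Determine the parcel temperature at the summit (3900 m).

From 500 m to 2400 m (dry): cools by 9.8 × 1.9 = 18.62°C, giving -0.92°C.
From 2400 m to 3900 m (saturated): cools by 4.6 × 1.5 = 6.9°C, giving -7.82°C.

-7.82°C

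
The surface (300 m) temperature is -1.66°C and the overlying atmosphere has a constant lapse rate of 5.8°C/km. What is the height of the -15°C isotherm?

2600 m

Height above start = (-1.66 − (-15)) / 5.8 = 2.3 km
Altitude = 300 m + 2300 m = 2600 m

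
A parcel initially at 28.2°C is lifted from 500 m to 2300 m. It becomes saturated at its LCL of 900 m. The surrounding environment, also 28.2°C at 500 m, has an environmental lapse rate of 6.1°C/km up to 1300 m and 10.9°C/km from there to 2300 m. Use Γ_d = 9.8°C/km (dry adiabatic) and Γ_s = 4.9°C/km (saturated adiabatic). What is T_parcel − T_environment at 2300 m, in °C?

Parcel:
  500–900 m, dry: Δz = 0.4 km ⇒ ΔT = -3.92°C; T = 24.28°C
  900–2300 m, saturated: Δz = 1.4 km ⇒ ΔT = -6.86°C; T = 17.42°C
Environment:
  500–1300 m, environment, lower layer: Δz = 0.8 km ⇒ ΔT = -4.88°C; T = 23.32°C
  1300–2300 m, environment, upper layer: Δz = 1 km ⇒ ΔT = -10.9°C; T = 12.42°C
T_parcel − T_env = 17.42 − 12.42 = +5°C

+5°C (parcel warmer than environment)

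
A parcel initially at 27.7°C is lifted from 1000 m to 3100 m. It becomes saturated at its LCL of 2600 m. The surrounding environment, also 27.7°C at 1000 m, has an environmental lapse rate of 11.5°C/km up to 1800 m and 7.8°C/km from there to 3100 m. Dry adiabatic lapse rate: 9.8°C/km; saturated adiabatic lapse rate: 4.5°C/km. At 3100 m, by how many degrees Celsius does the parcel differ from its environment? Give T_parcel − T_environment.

Parcel:
  Dry to 2600 m: -9.8 × 1.6 km = -15.68°C, so T = 12.02°C.
  Saturated to 3100 m: -4.5 × 0.5 km = -2.25°C, so T = 9.77°C.
Environment:
  Environment, lower layer to 1800 m: -11.5 × 0.8 km = -9.2°C, so T = 18.5°C.
  Environment, upper layer to 3100 m: -7.8 × 1.3 km = -10.14°C, so T = 8.36°C.
T_parcel − T_env = 9.77 − 8.36 = +1.41°C

+1.41°C (parcel warmer than environment)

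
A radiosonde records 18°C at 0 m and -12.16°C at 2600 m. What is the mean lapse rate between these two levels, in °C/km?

11.6°C/km

Γ = −ΔT/Δz = (18 − (-12.16)) / (2600 − 0) m
  = 30.16°C / 2.6 km = 11.6°C/km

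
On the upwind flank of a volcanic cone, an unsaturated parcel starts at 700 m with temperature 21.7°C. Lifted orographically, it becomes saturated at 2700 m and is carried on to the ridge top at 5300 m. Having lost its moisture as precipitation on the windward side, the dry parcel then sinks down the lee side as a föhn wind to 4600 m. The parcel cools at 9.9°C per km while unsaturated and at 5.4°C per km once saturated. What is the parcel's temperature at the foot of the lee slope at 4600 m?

Dry to 2700 m: -9.9 × 2 km = -19.8°C, so T = 1.9°C.
Saturated to 5300 m: -5.4 × 2.6 km = -14.04°C, so T = -12.14°C.
Dry descent to 4600 m: +9.9 × 0.7 km = +6.93°C, so T = -5.21°C.

-5.21°C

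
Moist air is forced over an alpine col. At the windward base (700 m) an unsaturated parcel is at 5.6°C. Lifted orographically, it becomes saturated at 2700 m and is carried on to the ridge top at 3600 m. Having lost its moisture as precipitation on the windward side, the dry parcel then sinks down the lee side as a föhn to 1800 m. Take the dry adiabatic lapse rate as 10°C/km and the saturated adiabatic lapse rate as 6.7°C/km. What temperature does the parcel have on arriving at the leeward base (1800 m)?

700 → 2700 m (dry, 10°C/km): ΔT = -10 × 2 = -20°C → T = -14.4°C
2700 → 3600 m (saturated, 6.7°C/km): ΔT = -6.7 × 0.9 = -6.03°C → T = -20.43°C
3600 → 1800 m (dry descent, 10°C/km): ΔT = +10 × 1.8 = +18°C → T = -2.43°C

-2.43°C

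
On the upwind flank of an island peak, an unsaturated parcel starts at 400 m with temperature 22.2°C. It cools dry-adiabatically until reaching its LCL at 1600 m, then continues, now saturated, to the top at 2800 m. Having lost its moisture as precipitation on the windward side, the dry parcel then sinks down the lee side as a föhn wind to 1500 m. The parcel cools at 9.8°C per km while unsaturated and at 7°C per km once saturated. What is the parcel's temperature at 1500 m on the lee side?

400–1600 m, dry: Δz = 1.2 km ⇒ ΔT = -11.76°C; T = 10.44°C
1600–2800 m, saturated: Δz = 1.2 km ⇒ ΔT = -8.4°C; T = 2.04°C
2800–1500 m, dry descent: Δz = 1.3 km ⇒ ΔT = +12.74°C; T = 14.78°C

14.78°C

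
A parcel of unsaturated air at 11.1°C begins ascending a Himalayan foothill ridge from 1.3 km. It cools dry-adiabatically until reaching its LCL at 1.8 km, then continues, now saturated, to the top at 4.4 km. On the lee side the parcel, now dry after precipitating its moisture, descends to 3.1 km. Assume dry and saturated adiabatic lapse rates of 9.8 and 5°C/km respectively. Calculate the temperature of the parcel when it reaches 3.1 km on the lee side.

5.94°C

Dry to 1800 m: -9.8 × 0.5 km = -4.9°C, so T = 6.2°C.
Saturated to 4400 m: -5 × 2.6 km = -13°C, so T = -6.8°C.
Dry descent to 3100 m: +9.8 × 1.3 km = +12.74°C, so T = 5.94°C.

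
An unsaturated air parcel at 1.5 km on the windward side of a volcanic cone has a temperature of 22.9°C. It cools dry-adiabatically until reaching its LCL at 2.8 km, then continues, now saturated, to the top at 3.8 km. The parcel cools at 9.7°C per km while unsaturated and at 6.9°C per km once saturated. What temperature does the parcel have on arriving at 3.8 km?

3.39°C

1500–2800 m, dry: Δz = 1.3 km ⇒ ΔT = -12.61°C; T = 10.29°C
2800–3800 m, saturated: Δz = 1 km ⇒ ΔT = -6.9°C; T = 3.39°C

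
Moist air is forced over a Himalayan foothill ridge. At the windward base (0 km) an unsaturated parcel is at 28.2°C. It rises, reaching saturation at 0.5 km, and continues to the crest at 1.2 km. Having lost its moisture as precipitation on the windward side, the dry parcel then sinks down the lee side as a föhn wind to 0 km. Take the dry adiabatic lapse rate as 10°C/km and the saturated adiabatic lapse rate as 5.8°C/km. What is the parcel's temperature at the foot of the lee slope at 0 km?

0 → 500 m (dry, 10°C/km): ΔT = -10 × 0.5 = -5°C → T = 23.2°C
500 → 1200 m (saturated, 5.8°C/km): ΔT = -5.8 × 0.7 = -4.06°C → T = 19.14°C
1200 → 0 m (dry descent, 10°C/km): ΔT = +10 × 1.2 = +12°C → T = 31.14°C

31.14°C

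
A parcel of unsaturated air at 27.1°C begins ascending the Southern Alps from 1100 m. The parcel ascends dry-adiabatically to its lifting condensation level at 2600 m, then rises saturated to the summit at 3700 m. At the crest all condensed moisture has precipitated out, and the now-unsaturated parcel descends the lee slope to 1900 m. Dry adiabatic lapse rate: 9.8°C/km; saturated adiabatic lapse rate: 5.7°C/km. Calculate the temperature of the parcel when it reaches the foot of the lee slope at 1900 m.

23.77°C

1100–2600 m, dry: Δz = 1.5 km ⇒ ΔT = -14.7°C; T = 12.4°C
2600–3700 m, saturated: Δz = 1.1 km ⇒ ΔT = -6.27°C; T = 6.13°C
3700–1900 m, dry descent: Δz = 1.8 km ⇒ ΔT = +17.64°C; T = 23.77°C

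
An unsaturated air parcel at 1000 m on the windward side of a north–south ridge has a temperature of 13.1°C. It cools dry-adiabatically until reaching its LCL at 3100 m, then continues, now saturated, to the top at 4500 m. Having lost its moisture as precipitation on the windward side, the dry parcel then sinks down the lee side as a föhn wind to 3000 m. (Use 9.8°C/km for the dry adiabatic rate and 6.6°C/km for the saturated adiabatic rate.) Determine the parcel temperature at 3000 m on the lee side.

Dry to 3100 m: -9.8 × 2.1 km = -20.58°C, so T = -7.48°C.
Saturated to 4500 m: -6.6 × 1.4 km = -9.24°C, so T = -16.72°C.
Dry descent to 3000 m: +9.8 × 1.5 km = +14.7°C, so T = -2.02°C.

-2.02°C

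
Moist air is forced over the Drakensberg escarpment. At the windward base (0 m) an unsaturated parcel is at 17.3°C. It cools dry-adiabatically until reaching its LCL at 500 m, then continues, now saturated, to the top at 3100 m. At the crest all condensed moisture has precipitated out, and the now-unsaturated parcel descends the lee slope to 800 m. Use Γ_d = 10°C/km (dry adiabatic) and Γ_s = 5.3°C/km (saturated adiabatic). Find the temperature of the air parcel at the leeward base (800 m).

0 → 500 m (dry, 10°C/km): ΔT = -10 × 0.5 = -5°C → T = 12.3°C
500 → 3100 m (saturated, 5.3°C/km): ΔT = -5.3 × 2.6 = -13.78°C → T = -1.48°C
3100 → 800 m (dry descent, 10°C/km): ΔT = +10 × 2.3 = +23°C → T = 21.52°C

21.52°C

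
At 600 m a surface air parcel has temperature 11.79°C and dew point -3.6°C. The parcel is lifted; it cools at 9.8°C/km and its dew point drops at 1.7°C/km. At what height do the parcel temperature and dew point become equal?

2500 m

T and T_d converge at 9.8 − 1.7 = 8.1°C per km
Height above start = (11.79 − (-3.6)) / 8.1 = 1.9 km
LCL altitude = 600 m + 1900 m = 2500 m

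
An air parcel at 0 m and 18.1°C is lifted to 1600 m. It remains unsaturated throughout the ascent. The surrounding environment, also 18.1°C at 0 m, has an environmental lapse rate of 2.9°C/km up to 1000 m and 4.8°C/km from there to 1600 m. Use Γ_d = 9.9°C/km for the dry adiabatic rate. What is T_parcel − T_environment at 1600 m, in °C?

-10.06°C (parcel cooler than environment)

Parcel:
  0 → 1600 m (dry, 9.9°C/km): ΔT = -9.9 × 1.6 = -15.84°C → T = 2.26°C
Environment:
  0 → 1000 m (environment, lower layer, 2.9°C/km): ΔT = -2.9 × 1 = -2.9°C → T = 15.2°C
  1000 → 1600 m (environment, upper layer, 4.8°C/km): ΔT = -4.8 × 0.6 = -2.88°C → T = 12.32°C
T_parcel − T_env = 2.26 − 12.32 = -10.06°C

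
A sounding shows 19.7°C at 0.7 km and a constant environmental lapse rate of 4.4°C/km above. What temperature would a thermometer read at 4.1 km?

700–4100 m, environmental: Δz = 3.4 km ⇒ ΔT = -14.96°C; T = 4.74°C

4.74°C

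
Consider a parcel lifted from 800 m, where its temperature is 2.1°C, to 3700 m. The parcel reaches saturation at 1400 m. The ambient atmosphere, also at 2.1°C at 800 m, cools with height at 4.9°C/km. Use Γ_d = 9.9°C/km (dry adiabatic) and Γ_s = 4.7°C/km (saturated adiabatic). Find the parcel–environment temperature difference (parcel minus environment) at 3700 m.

Parcel:
  From 800 m to 1400 m (dry): cools by 9.9 × 0.6 = 5.94°C, giving -3.84°C.
  From 1400 m to 3700 m (saturated): cools by 4.7 × 2.3 = 10.81°C, giving -14.65°C.
Environment:
  From 800 m to 3700 m (environment): cools by 4.9 × 2.9 = 14.21°C, giving -12.11°C.
T_parcel − T_env = -14.65 − (-12.11) = -2.54°C

-2.54°C (parcel cooler than environment)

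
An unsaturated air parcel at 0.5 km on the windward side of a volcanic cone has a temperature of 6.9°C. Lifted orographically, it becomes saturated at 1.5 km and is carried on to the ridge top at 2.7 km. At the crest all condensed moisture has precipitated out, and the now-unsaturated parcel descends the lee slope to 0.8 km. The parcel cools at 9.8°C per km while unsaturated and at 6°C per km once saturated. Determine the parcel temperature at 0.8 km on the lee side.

500–1500 m, dry: Δz = 1 km ⇒ ΔT = -9.8°C; T = -2.9°C
1500–2700 m, saturated: Δz = 1.2 km ⇒ ΔT = -7.2°C; T = -10.1°C
2700–800 m, dry descent: Δz = 1.9 km ⇒ ΔT = +18.62°C; T = 8.52°C

8.52°C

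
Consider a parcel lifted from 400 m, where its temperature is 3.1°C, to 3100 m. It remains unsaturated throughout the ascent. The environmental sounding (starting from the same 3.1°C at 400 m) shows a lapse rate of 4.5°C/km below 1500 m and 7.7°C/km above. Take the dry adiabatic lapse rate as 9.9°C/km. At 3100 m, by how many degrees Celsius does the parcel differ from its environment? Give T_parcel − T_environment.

-9.46°C (parcel cooler than environment)

Parcel:
  From 400 m to 3100 m (dry): cools by 9.9 × 2.7 = 26.73°C, giving -23.63°C.
Environment:
  From 400 m to 1500 m (environment, lower layer): cools by 4.5 × 1.1 = 4.95°C, giving -1.85°C.
  From 1500 m to 3100 m (environment, upper layer): cools by 7.7 × 1.6 = 12.32°C, giving -14.17°C.
T_parcel − T_env = -23.63 − (-14.17) = -9.46°C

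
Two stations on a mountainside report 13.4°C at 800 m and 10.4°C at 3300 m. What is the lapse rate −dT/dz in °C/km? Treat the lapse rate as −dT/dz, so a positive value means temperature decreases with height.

1.2°C/km

Γ = −ΔT/Δz = (13.4 − 10.4) / (3300 − 800) m
  = 3°C / 2.5 km = 1.2°C/km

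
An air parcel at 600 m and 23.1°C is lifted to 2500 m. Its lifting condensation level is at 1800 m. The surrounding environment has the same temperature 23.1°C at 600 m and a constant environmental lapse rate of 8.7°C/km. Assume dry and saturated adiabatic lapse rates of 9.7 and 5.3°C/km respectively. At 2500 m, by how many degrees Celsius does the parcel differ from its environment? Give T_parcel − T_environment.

Parcel:
  600 → 1800 m (dry, 9.7°C/km): ΔT = -9.7 × 1.2 = -11.64°C → T = 11.46°C
  1800 → 2500 m (saturated, 5.3°C/km): ΔT = -5.3 × 0.7 = -3.71°C → T = 7.75°C
Environment:
  600 → 2500 m (environment, 8.7°C/km): ΔT = -8.7 × 1.9 = -16.53°C → T = 6.57°C
T_parcel − T_env = 7.75 − 6.57 = +1.18°C

+1.18°C (parcel warmer than environment)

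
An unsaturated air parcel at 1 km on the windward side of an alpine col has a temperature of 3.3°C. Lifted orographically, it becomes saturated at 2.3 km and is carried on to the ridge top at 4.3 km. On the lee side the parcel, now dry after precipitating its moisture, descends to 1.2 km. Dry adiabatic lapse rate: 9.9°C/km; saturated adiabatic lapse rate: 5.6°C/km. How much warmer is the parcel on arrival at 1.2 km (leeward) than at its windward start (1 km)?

+6.62°C

1000 → 2300 m (dry, 9.9°C/km): ΔT = -9.9 × 1.3 = -12.87°C → T = -9.57°C
2300 → 4300 m (saturated, 5.6°C/km): ΔT = -5.6 × 2 = -11.2°C → T = -20.77°C
4300 → 1200 m (dry descent, 9.9°C/km): ΔT = +9.9 × 3.1 = +30.69°C → T = 9.92°C
Net change vs windward start: 9.92 − 3.3 = +6.62°C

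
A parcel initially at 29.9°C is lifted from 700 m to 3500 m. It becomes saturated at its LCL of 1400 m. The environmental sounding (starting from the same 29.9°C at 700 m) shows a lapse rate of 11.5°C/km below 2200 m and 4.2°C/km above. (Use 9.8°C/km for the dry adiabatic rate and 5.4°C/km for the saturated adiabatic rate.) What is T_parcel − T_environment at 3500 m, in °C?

Parcel:
  Dry to 1400 m: -9.8 × 0.7 km = -6.86°C, so T = 23.04°C.
  Saturated to 3500 m: -5.4 × 2.1 km = -11.34°C, so T = 11.7°C.
Environment:
  Environment, lower layer to 2200 m: -11.5 × 1.5 km = -17.25°C, so T = 12.65°C.
  Environment, upper layer to 3500 m: -4.2 × 1.3 km = -5.46°C, so T = 7.19°C.
T_parcel − T_env = 11.7 − 7.19 = +4.51°C

+4.51°C (parcel warmer than environment)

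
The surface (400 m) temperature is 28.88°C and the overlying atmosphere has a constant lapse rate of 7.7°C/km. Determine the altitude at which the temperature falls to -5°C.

Height above start = (28.88 − (-5)) / 7.7 = 4.4 km
Altitude = 400 m + 4400 m = 4800 m

4800 m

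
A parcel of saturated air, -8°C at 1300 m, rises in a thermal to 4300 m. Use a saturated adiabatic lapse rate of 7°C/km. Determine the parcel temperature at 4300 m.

-29°C

Saturated adiabatic to 4300 m: -7 × 3 km = -21°C, so T = -29°C.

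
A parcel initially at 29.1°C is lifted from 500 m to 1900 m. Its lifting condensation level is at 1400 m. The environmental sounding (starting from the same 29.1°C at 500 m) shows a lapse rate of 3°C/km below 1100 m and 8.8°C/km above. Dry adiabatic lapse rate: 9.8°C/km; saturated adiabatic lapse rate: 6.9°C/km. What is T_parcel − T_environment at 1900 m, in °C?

Parcel:
  500 → 1400 m (dry, 9.8°C/km): ΔT = -9.8 × 0.9 = -8.82°C → T = 20.28°C
  1400 → 1900 m (saturated, 6.9°C/km): ΔT = -6.9 × 0.5 = -3.45°C → T = 16.83°C
Environment:
  500 → 1100 m (environment, lower layer, 3°C/km): ΔT = -3 × 0.6 = -1.8°C → T = 27.3°C
  1100 → 1900 m (environment, upper layer, 8.8°C/km): ΔT = -8.8 × 0.8 = -7.04°C → T = 20.26°C
T_parcel − T_env = 16.83 − 20.26 = -3.43°C

-3.43°C (parcel cooler than environment)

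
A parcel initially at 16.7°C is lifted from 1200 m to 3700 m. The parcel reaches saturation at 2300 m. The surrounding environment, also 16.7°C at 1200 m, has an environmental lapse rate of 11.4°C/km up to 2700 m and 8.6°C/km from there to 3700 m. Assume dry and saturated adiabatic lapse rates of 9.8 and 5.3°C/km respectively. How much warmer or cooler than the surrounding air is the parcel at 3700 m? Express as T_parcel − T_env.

Parcel:
  From 1200 m to 2300 m (dry): cools by 9.8 × 1.1 = 10.78°C, giving 5.92°C.
  From 2300 m to 3700 m (saturated): cools by 5.3 × 1.4 = 7.42°C, giving -1.5°C.
Environment:
  From 1200 m to 2700 m (environment, lower layer): cools by 11.4 × 1.5 = 17.1°C, giving -0.4°C.
  From 2700 m to 3700 m (environment, upper layer): cools by 8.6 × 1 = 8.6°C, giving -9°C.
T_parcel − T_env = -1.5 − (-9) = +7.5°C

+7.5°C (parcel warmer than environment)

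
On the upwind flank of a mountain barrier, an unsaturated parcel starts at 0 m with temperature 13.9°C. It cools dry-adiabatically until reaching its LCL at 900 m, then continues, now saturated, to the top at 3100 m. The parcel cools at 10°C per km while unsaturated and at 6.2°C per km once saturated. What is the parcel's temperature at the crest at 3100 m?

-8.74°C

Dry to 900 m: -10 × 0.9 km = -9°C, so T = 4.9°C.
Saturated to 3100 m: -6.2 × 2.2 km = -13.64°C, so T = -8.74°C.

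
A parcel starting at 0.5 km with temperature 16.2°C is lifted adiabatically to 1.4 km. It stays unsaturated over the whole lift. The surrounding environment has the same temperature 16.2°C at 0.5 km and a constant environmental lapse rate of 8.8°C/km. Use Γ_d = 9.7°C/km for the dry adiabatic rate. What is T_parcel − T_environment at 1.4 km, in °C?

Parcel:
  From 500 m to 1400 m (dry): cools by 9.7 × 0.9 = 8.73°C, giving 7.47°C.
Environment:
  From 500 m to 1400 m (environment): cools by 8.8 × 0.9 = 7.92°C, giving 8.28°C.
T_parcel − T_env = 7.47 − 8.28 = -0.81°C

-0.81°C (parcel cooler than environment)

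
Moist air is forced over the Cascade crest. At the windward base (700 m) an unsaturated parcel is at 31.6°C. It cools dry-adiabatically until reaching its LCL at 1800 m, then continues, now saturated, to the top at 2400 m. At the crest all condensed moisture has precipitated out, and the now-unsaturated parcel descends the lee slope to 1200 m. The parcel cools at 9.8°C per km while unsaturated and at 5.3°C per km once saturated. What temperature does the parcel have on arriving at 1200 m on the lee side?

From 700 m to 1800 m (dry): cools by 9.8 × 1.1 = 10.78°C, giving 20.82°C.
From 1800 m to 2400 m (saturated): cools by 5.3 × 0.6 = 3.18°C, giving 17.64°C.
From 2400 m to 1200 m (dry descent): warms by 9.8 × 1.2 = 11.76°C, giving 29.4°C.

29.4°C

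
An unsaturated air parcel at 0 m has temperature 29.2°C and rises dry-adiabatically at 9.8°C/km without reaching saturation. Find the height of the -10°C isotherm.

Height above start = (29.2 − (-10)) / 9.8 = 4 km
Altitude = 0 m + 4000 m = 4000 m

4000 m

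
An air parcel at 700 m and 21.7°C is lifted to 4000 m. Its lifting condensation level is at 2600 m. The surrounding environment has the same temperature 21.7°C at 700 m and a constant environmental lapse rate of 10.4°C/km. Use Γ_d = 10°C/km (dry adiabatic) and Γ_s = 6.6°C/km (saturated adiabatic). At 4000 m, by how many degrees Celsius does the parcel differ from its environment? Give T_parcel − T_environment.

Parcel:
  From 700 m to 2600 m (dry): cools by 10 × 1.9 = 19°C, giving 2.7°C.
  From 2600 m to 4000 m (saturated): cools by 6.6 × 1.4 = 9.24°C, giving -6.54°C.
Environment:
  From 700 m to 4000 m (environment): cools by 10.4 × 3.3 = 34.32°C, giving -12.62°C.
T_parcel − T_env = -6.54 − (-12.62) = +6.08°C

+6.08°C (parcel warmer than environment)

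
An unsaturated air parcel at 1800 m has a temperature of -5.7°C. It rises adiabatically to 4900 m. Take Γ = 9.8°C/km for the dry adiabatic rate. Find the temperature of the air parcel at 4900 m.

1800 → 4900 m (dry adiabatic, 9.8°C/km): ΔT = -9.8 × 3.1 = -30.38°C → T = -36.08°C

-36.08°C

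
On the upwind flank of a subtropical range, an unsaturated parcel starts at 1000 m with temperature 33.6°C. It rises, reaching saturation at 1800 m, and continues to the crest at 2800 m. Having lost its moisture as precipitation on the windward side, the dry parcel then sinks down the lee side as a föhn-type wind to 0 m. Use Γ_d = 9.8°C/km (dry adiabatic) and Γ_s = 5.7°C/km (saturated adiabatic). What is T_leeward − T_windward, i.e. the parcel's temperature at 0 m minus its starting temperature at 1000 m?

1000–1800 m, dry: Δz = 0.8 km ⇒ ΔT = -7.84°C; T = 25.76°C
1800–2800 m, saturated: Δz = 1 km ⇒ ΔT = -5.7°C; T = 20.06°C
2800–0 m, dry descent: Δz = 2.8 km ⇒ ΔT = +27.44°C; T = 47.5°C
Net change vs windward start: 47.5 − 33.6 = +13.9°C

+13.9°C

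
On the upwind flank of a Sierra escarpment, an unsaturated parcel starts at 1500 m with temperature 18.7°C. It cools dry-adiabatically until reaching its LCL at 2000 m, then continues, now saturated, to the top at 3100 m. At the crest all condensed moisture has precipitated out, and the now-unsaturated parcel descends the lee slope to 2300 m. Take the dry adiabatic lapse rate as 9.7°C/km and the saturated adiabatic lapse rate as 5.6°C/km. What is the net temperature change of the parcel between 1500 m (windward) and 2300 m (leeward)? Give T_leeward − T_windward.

-3.25°C

1500 → 2000 m (dry, 9.7°C/km): ΔT = -9.7 × 0.5 = -4.85°C → T = 13.85°C
2000 → 3100 m (saturated, 5.6°C/km): ΔT = -5.6 × 1.1 = -6.16°C → T = 7.69°C
3100 → 2300 m (dry descent, 9.7°C/km): ΔT = +9.7 × 0.8 = +7.76°C → T = 15.45°C
Net change vs windward start: 15.45 − 18.7 = -3.25°C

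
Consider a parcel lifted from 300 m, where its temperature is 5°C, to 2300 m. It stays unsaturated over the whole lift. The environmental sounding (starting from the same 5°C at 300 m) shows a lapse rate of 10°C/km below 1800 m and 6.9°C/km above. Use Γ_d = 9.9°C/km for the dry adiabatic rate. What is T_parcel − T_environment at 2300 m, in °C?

Parcel:
  Dry to 2300 m: -9.9 × 2 km = -19.8°C, so T = -14.8°C.
Environment:
  Environment, lower layer to 1800 m: -10 × 1.5 km = -15°C, so T = -10°C.
  Environment, upper layer to 2300 m: -6.9 × 0.5 km = -3.45°C, so T = -13.45°C.
T_parcel − T_env = -14.8 − (-13.45) = -1.35°C

-1.35°C (parcel cooler than environment)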